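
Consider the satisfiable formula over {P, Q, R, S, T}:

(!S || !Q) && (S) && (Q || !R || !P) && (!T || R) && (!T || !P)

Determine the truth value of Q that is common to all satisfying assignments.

Suppose Q = true.
Unit clause (!S) forces S = false.
But (S) is also a unit clause — contradiction.
So every satisfying assignment has Q = False.

False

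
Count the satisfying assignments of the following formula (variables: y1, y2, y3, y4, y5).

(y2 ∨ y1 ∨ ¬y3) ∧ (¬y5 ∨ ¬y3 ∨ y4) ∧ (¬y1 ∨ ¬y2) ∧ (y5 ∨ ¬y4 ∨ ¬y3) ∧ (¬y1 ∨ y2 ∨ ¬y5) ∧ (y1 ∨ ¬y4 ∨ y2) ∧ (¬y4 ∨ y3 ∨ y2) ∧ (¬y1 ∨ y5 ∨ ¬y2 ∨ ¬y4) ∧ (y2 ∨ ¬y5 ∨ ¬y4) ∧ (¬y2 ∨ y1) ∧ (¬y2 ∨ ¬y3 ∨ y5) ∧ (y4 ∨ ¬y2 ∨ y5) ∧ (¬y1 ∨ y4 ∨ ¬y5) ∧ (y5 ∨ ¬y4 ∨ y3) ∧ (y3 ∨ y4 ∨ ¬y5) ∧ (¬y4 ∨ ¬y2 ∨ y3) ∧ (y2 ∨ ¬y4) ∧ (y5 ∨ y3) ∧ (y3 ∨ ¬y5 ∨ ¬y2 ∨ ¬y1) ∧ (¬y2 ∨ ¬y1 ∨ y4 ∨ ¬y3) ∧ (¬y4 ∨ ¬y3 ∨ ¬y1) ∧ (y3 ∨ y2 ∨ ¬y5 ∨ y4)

There are 2^5 = 32 truth assignments over (y1, y2, y3, y4, y5).
Split on y5. With y5 = True, the clauses containing y5 are satisfied and ¬y5 drops from the rest; 0 of the 2^4 = 16 assignments to the other variables satisfy what remains.
With y5 = False, by the same count on the reduced clause set, 1 assignment works.
Total: 0 + 1 = 1.

1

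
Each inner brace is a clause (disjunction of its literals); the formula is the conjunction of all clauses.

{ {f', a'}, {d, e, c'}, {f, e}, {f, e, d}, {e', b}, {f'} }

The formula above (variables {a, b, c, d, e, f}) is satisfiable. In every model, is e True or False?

True

Suppose e = 0.
The clause (f) is unit, so f = 1.
Now (f') is unsatisfied and unit — conflict.
So every satisfying assignment has e = True.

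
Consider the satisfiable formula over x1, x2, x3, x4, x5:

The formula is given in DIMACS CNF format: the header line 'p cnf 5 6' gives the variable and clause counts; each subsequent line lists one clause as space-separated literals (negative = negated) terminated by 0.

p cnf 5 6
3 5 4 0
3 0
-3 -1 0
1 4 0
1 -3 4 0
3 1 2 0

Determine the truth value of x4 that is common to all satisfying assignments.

True

Suppose x4 = False.
Unit clause (x3) forces x3 = True.
Unit clause (¬x1) forces x1 = False.
That conflicts with the unit clause (x1).
So every satisfying assignment has x4 = True.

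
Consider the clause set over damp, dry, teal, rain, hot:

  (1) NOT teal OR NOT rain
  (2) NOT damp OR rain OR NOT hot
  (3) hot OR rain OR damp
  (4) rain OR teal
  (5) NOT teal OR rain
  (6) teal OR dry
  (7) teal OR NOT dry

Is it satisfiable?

Unsatisfiable

Case teal = false:
From the singleton clause (rain), rain = true.
From the singleton clause (dry), dry = true.
That conflicts with the unit clause (NOT dry).
So teal must be the other value — set teal = true.
From the singleton clause (NOT rain), rain = false.
That conflicts with the unit clause (rain).
Neither teal = true nor teal = false works.
No assignment satisfies every clause.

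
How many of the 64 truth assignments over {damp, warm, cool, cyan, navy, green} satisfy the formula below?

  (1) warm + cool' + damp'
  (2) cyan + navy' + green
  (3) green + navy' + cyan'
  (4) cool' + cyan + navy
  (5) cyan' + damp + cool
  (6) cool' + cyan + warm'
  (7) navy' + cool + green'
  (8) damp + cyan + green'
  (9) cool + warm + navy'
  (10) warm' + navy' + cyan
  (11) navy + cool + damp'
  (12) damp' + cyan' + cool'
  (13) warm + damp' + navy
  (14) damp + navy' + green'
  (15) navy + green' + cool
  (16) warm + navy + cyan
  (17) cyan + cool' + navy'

5

There are 2^6 = 64 truth assignments over (damp, warm, cool, cyan, navy, green).
Split on warm. With warm = 1, the clauses containing warm are satisfied and warm' drops from the rest; 3 of the 2^5 = 32 assignments to the other variables satisfy what remains.
With warm = 0, by the same count on the reduced clause set, 2 assignments work.
(One model: damp=F, warm=F, cool=T, cyan=T, navy=F, green=F.)
Total: 3 + 2 = 5.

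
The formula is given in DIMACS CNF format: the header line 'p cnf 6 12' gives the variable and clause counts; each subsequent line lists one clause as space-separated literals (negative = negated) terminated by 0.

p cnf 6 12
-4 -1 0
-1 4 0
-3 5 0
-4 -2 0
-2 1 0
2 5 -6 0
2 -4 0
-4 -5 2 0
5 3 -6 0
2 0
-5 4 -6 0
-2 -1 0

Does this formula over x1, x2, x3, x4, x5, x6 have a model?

No, unsatisfiable

Unit clause (x2) forces x2 = True.
Unit clause (¬x4) forces x4 = False.
Unit clause (¬x1) forces x1 = False.
That conflicts with the unit clause (x1).
No assignment satisfies every clause.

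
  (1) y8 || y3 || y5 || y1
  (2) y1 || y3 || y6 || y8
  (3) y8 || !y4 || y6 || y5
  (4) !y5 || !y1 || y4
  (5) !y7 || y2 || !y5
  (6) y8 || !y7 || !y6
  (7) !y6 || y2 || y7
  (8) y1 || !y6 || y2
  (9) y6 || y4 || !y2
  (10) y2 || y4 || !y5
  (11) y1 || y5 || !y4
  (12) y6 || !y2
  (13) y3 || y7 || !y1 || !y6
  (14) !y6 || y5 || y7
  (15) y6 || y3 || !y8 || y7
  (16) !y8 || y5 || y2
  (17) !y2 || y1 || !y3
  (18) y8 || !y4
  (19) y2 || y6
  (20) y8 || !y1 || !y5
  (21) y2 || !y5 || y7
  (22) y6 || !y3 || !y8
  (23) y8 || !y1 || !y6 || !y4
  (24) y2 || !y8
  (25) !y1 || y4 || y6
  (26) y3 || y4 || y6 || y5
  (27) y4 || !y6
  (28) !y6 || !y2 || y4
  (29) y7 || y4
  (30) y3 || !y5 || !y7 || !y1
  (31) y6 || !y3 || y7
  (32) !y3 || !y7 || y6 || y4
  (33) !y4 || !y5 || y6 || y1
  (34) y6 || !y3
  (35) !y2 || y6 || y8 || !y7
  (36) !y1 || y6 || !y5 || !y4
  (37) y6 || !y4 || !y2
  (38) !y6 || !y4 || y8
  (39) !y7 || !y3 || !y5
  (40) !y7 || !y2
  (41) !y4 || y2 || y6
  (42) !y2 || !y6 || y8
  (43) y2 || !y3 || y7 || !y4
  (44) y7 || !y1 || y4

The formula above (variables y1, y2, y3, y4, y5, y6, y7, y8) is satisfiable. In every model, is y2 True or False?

True

Suppose y2 = false.
(y6) alone gives y6 = true.
(y7) alone gives y7 = true.
(!y5) alone gives y5 = false.
(y8) alone gives y8 = true.
That conflicts with the unit clause (!y8).
So every satisfying assignment has y2 = True.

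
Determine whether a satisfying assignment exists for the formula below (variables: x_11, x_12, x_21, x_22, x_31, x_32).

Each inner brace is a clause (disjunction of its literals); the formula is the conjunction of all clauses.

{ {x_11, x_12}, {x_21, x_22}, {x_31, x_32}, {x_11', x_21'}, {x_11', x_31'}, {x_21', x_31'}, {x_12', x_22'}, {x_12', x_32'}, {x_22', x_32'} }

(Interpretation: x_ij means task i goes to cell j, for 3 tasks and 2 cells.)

No, unsatisfiable

Try x_11 = 1.
(x_21') alone gives x_21 = 0.
(x_22) alone gives x_22 = 1.
(x_31') alone gives x_31 = 0.
(x_32) alone gives x_32 = 1.
But (x_32') is also a unit clause — contradiction.
So x_11 must be the other value — set x_11 = 0.
(x_12) alone gives x_12 = 1.
(x_22') alone gives x_22 = 0.
(x_21) alone gives x_21 = 1.
(x_31') alone gives x_31 = 0.
(x_32) alone gives x_32 = 1.
But (x_32') is also a unit clause — contradiction.
Either choice for x_11 ends in contradiction.
No assignment satisfies every clause.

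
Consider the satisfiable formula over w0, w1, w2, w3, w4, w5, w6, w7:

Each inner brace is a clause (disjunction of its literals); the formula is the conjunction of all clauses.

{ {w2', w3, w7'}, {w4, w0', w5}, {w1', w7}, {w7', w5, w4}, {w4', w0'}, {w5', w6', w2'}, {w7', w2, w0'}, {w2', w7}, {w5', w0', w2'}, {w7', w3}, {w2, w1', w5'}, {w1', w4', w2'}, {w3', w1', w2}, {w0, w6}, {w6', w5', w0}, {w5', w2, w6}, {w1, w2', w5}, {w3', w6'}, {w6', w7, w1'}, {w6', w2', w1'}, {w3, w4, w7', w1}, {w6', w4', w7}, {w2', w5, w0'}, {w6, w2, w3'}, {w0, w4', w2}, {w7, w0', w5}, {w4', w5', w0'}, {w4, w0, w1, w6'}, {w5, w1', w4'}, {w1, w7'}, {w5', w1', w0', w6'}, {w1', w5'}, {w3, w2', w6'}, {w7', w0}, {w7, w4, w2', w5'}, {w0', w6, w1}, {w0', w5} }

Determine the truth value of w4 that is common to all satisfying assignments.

False

Suppose w4 = 1.
(w0') alone gives w0 = 0.
(w6) alone gives w6 = 1.
(w5') alone gives w5 = 0.
(w3') alone gives w3 = 0.
(w7') alone gives w7 = 0.
Now (w7) is unsatisfied and unit — conflict.
So every satisfying assignment has w4 = False.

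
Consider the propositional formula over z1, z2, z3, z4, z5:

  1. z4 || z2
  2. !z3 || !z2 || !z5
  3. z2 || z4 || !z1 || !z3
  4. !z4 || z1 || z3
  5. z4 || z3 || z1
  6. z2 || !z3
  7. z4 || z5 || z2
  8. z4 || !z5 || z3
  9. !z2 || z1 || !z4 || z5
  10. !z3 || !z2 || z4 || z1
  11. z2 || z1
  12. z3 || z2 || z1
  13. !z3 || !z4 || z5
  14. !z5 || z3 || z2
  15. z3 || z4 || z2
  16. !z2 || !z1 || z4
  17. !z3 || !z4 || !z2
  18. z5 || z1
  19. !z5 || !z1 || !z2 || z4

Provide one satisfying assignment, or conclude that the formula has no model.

z1=true, z2=true, z3=false, z4=true, z5=true

Suppose z4 = true.
Suppose z1 = true.
Suppose z2 = true.
Unit clause (!z3) forces z3 = false.
All clauses hold; z5 can take either value.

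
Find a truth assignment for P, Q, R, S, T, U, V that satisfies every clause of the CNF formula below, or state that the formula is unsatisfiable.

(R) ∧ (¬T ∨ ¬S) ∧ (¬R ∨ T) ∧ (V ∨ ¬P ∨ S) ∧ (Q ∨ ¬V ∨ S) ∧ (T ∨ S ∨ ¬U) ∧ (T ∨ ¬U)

P: True; Q: True; R: True; S: False; T: True; U: True; V: True

From the singleton clause (R), R = True.
From the singleton clause (T), T = True.
From the singleton clause (¬S), S = False.
Suppose V = True.
From the singleton clause (Q), Q = True.
Every clause is now satisfied; P, U are unconstrained.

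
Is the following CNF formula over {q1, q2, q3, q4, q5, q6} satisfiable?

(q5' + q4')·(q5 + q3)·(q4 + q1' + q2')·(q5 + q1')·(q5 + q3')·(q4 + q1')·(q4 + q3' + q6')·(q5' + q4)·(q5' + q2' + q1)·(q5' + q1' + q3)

Try q5 = 0.
From the singleton clause (q3), q3 = 1.
That conflicts with the unit clause (q3').
So q5 must be the other value — set q5 = 1.
From the singleton clause (q4'), q4 = 0.
That conflicts with the unit clause (q4).
Either choice for q5 ends in contradiction.
No assignment satisfies every clause.

No, unsatisfiable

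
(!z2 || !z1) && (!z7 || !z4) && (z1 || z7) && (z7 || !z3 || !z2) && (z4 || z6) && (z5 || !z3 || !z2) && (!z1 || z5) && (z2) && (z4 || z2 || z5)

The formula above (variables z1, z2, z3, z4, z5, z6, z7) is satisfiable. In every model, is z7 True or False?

True

Suppose z7 = false.
From the singleton clause (z1), z1 = true.
From the singleton clause (!z2), z2 = false.
That conflicts with the unit clause (z2).
So every satisfying assignment has z7 = True.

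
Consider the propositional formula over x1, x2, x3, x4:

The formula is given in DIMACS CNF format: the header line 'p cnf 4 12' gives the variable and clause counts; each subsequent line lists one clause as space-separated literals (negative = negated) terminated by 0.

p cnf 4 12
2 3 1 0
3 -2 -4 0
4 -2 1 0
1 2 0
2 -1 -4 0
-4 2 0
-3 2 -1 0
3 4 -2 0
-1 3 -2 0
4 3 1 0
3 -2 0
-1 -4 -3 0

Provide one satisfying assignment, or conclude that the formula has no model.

x1=False,  x2=True,  x3=True,  x4=True

Branch on x1: set x1 = False.
The clause (x2) is unit, so x2 = True.
The clause (x4) is unit, so x4 = True.
The clause (x3) is unit, so x3 = True.
Every clause now holds.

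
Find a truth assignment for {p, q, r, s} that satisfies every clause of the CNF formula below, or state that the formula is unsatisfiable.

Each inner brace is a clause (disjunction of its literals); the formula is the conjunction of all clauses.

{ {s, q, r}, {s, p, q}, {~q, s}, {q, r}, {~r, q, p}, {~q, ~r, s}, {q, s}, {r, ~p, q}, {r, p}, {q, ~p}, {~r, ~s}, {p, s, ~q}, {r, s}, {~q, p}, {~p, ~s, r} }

Try q = 0.
From the singleton clause (r), r = 1.
From the singleton clause (p), p = 1.
Now (~p) is unsatisfied and unit — conflict.
Undo q and try q = 1.
From the singleton clause (s), s = 1.
From the singleton clause (~r), r = 0.
From the singleton clause (p), p = 1.
Now (~p) is unsatisfied and unit — conflict.
Both values of q lead to a conflict.

UNSATISFIABLE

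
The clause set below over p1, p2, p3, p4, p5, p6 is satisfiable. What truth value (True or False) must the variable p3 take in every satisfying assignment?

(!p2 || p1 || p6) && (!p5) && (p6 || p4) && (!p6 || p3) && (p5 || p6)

True

Suppose p3 = false.
Unit clause (!p5) forces p5 = false.
Unit clause (!p6) forces p6 = false.
That conflicts with the unit clause (p6).
So every satisfying assignment has p3 = True.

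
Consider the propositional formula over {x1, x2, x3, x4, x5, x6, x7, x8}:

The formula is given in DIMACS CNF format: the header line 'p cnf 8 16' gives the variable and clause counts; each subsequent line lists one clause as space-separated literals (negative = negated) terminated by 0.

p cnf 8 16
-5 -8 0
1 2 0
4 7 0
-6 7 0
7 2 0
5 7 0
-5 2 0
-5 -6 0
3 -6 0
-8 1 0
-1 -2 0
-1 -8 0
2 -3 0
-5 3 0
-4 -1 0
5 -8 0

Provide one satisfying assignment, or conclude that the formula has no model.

x1: False, x2: True, x3: True, x4: True, x5: True, x6: False, x7: True, x8: False

Suppose x5 = True.
The clause (¬x8) is unit, so x8 = False.
The clause (x2) is unit, so x2 = True.
The clause (¬x6) is unit, so x6 = False.
The clause (¬x1) is unit, so x1 = False.
The clause (x3) is unit, so x3 = True.
Suppose x4 = True.
No clause remains; x7 is free.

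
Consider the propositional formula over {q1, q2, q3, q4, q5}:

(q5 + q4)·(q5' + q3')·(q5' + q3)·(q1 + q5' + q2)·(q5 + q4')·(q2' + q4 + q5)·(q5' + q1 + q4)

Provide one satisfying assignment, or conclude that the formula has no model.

UNSATISFIABLE

Try q5 = 1.
Unit clause (q3') forces q3 = 0.
But (q3) is also a unit clause — contradiction.
That branch fails; take q5 = 0 instead.
Unit clause (q4) forces q4 = 1.
But (q4') is also a unit clause — contradiction.
Neither q5 = 1 nor q5 = 0 works.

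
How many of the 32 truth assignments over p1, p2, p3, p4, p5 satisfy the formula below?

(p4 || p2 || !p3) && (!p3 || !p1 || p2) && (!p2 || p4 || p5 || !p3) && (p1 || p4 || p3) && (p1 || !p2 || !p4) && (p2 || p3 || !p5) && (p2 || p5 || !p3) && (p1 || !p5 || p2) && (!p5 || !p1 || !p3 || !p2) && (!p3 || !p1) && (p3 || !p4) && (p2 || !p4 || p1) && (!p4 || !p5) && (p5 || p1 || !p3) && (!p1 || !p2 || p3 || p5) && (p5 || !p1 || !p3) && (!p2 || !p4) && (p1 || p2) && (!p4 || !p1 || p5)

3

There are 2^5 = 32 truth assignments over (p1, p2, p3, p4, p5).
Split on p1. With p1 = true, the clauses containing p1 are satisfied and !p1 drops from the rest; 2 of the 2^4 = 16 assignments to the other variables satisfy what remains.
With p1 = false, by the same count on the reduced clause set, 1 assignment works.
(One model: p1=F, p2=T, p3=T, p4=F, p5=T.)
Total: 2 + 1 = 3.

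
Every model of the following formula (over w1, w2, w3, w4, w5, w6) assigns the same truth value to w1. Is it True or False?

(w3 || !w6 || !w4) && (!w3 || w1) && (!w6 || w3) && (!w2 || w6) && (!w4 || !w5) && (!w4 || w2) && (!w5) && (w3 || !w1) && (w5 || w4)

True

Suppose w1 = false.
The clause (!w3) is unit, so w3 = false.
The clause (!w6) is unit, so w6 = false.
The clause (!w2) is unit, so w2 = false.
The clause (!w4) is unit, so w4 = false.
The clause (!w5) is unit, so w5 = false.
Now (w5) is unsatisfied and unit — conflict.
So every satisfying assignment has w1 = True.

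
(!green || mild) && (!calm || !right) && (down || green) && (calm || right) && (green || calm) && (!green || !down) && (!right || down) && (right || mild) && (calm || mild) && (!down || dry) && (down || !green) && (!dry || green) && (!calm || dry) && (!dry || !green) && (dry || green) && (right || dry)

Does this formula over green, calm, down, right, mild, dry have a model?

Suppose green = false.
Unit clause (down) forces down = true.
Unit clause (calm) forces calm = true.
Unit clause (!right) forces right = false.
Unit clause (mild) forces mild = true.
Unit clause (dry) forces dry = true.
That conflicts with the unit clause (!dry).
That branch fails; take green = true instead.
Unit clause (mild) forces mild = true.
Unit clause (!down) forces down = false.
That conflicts with the unit clause (down).
Both values of green lead to a conflict.
No assignment satisfies every clause.

No, unsatisfiable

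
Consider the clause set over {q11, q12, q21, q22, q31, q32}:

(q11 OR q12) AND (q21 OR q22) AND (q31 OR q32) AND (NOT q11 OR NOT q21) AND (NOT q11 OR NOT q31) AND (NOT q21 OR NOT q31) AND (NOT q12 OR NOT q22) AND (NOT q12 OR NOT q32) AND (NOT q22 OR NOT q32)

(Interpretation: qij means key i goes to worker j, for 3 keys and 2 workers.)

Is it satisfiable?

Unsatisfiable

Case q11 = true:
The clause (NOT q21) is unit, so q21 = false.
The clause (q22) is unit, so q22 = true.
The clause (NOT q31) is unit, so q31 = false.
The clause (q32) is unit, so q32 = true.
That conflicts with the unit clause (NOT q32).
That branch fails; take q11 = false instead.
The clause (q12) is unit, so q12 = true.
The clause (NOT q22) is unit, so q22 = false.
The clause (q21) is unit, so q21 = true.
The clause (NOT q31) is unit, so q31 = false.
The clause (q32) is unit, so q32 = true.
That conflicts with the unit clause (NOT q32).
Neither q11 = true nor q11 = false works.
No assignment satisfies every clause.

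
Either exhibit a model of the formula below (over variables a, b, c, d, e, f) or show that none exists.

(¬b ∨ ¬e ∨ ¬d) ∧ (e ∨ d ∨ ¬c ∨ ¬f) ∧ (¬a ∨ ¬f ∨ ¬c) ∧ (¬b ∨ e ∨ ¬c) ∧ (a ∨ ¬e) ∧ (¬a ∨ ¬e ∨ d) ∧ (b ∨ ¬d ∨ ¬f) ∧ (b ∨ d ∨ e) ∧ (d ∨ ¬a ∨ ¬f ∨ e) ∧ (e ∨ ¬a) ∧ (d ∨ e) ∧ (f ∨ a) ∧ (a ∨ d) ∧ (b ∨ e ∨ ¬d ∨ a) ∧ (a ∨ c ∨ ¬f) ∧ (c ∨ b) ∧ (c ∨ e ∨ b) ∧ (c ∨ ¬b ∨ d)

Try a = True.
The clause (e) is unit, so e = True.
The clause (d) is unit, so d = True.
The clause (¬b) is unit, so b = False.
The clause (¬f) is unit, so f = False.
The clause (c) is unit, so c = True.
All clauses are satisfied.

a=True,  b=False,  c=True,  d=True,  e=True,  f=False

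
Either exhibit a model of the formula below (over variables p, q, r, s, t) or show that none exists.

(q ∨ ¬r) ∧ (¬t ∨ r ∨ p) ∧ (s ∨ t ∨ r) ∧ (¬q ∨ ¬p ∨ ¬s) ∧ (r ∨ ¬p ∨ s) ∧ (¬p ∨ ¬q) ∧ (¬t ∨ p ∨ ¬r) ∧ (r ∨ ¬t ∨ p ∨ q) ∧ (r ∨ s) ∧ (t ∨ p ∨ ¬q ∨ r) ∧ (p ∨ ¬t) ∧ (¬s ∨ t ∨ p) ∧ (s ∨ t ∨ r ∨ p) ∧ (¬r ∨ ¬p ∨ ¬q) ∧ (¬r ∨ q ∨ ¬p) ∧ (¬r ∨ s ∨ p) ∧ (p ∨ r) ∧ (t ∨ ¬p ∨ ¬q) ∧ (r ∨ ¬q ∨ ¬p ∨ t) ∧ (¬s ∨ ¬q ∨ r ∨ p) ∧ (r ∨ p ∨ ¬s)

p=True; q=False; r=False; s=True; t=True

Branch on q: set q = False.
(¬r) alone gives r = False.
(s) alone gives s = True.
(p) alone gives p = True.
No clause remains; t is free.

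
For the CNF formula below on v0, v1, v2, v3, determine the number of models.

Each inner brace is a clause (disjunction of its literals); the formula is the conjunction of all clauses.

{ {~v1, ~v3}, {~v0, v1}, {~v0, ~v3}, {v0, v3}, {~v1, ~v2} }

There are 2^4 = 16 truth assignments over (v0, v1, v2, v3).
Split on v2. With v2 = 1, the clauses containing v2 are satisfied and ~v2 drops from the rest; 1 of the 2^3 = 8 assignments to the other variables satisfy what remains.
With v2 = 0, by the same count on the reduced clause set, 2 assignments work.
(One model: v0=F, v1=F, v2=F, v3=T.)
Total: 1 + 2 = 3.

3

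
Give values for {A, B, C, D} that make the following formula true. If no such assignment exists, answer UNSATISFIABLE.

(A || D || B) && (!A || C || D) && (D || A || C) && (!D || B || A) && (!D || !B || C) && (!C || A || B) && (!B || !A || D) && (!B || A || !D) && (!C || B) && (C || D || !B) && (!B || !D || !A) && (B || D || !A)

Branch on C: set C = false.
Branch on A: set A = true.
From the singleton clause (D), D = true.
From the singleton clause (!B), B = false.
All clauses are satisfied.

A ↦ true,  B ↦ false,  C ↦ false,  D ↦ true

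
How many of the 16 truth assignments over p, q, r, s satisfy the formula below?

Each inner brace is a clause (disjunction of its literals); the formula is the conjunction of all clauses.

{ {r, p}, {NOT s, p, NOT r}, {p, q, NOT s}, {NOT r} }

4

There are 2^4 = 16 truth assignments over (p, q, r, s).
Check each against the 4 clauses (columns in the order p, q, r, s):
  F F F F  ✗ fails (r OR p)
  F F F T  ✗ fails (r OR p)
  F F T F  ✗ fails (NOT r)
  F F T T  ✗ fails (NOT s OR p OR NOT r)
  F T F F  ✗ fails (r OR p)
  F T F T  ✗ fails (r OR p)
  F T T F  ✗ fails (NOT r)
  F T T T  ✗ fails (NOT s OR p OR NOT r)
  T F F F  ✓ satisfies all
  T F F T  ✓ satisfies all
  T F T F  ✗ fails (NOT r)
  T F T T  ✗ fails (NOT r)
  T T F F  ✓ satisfies all
  T T F T  ✓ satisfies all
  T T T F  ✗ fails (NOT r)
  T T T T  ✗ fails (NOT r)
4 of the 16 rows are models.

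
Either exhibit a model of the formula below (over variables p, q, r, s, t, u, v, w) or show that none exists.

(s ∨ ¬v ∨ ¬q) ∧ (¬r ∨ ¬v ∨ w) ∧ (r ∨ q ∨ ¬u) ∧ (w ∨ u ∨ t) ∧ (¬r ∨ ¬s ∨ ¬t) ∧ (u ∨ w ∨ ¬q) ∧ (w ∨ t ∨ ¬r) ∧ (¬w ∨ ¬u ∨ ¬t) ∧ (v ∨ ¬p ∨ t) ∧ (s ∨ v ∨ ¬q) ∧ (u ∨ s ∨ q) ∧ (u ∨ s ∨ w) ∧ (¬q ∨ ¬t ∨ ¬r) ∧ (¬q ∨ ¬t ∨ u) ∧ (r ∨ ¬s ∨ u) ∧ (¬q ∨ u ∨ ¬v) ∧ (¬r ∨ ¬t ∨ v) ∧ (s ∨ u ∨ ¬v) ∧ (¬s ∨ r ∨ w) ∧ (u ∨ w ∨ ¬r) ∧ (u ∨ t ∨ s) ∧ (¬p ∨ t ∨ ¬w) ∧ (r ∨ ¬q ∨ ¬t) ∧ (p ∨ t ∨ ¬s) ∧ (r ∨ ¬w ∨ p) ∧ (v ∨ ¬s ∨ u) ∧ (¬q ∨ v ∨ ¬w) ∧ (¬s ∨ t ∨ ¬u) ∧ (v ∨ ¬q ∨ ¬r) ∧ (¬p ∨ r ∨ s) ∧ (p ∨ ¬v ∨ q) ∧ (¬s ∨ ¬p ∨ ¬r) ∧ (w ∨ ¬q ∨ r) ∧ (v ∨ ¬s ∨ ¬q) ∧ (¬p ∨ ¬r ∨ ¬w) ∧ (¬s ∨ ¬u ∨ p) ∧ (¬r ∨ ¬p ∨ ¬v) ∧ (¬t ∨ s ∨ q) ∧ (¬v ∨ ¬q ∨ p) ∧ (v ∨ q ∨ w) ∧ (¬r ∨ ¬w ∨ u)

Try s = False.
Try v = False.
From the singleton clause (¬q), q = False.
From the singleton clause (u), u = True.
From the singleton clause (r), r = True.
From the singleton clause (¬t), t = False.
From the singleton clause (w), w = True.
From the singleton clause (¬p), p = False.
This assignment satisfies each clause.

p: False,  q: False,  r: True,  s: False,  t: False,  u: True,  v: False,  w: True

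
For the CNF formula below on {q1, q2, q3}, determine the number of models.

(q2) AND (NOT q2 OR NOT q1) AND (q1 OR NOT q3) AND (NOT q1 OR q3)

1

There are 2^3 = 8 truth assignments over (q1, q2, q3).
Check each against the 4 clauses (columns in the order q1, q2, q3):
  F F F  ✗ fails (q2)
  F F T  ✗ fails (q2)
  F T F  ✓ satisfies all
  F T T  ✗ fails (q1 OR NOT q3)
  T F F  ✗ fails (q2)
  T F T  ✗ fails (q2)
  T T F  ✗ fails (NOT q2 OR NOT q1)
  T T T  ✗ fails (NOT q2 OR NOT q1)
1 of the 8 rows is a model.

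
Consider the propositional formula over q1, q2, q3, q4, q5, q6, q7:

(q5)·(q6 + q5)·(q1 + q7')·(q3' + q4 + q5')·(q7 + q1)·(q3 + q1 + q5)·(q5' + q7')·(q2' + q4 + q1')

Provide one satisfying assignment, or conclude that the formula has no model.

q1=1, q2=0, q3=0, q4=1, q5=1, q6=1, q7=0

From the singleton clause (q5), q5 = 1.
From the singleton clause (q7'), q7 = 0.
From the singleton clause (q1), q1 = 1.
Suppose q3 = 0.
Suppose q2 = 0.
All clauses hold; q4, q6 can take either value.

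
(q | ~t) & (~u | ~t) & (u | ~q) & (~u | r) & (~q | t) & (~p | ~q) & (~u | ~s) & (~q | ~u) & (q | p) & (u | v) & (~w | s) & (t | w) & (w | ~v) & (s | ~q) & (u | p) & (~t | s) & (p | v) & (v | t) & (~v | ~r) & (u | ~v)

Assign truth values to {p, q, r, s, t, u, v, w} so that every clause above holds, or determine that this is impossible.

Branch on q: set q = 1.
The clause (u) is unit, so u = 1.
But (~u) is also a unit clause — contradiction.
Undo q and try q = 0.
The clause (~t) is unit, so t = 0.
The clause (p) is unit, so p = 1.
The clause (w) is unit, so w = 1.
The clause (s) is unit, so s = 1.
The clause (~u) is unit, so u = 0.
The clause (v) is unit, so v = 1.
But (~v) is also a unit clause — contradiction.
Neither q = 1 nor q = 0 works.

UNSATISFIABLE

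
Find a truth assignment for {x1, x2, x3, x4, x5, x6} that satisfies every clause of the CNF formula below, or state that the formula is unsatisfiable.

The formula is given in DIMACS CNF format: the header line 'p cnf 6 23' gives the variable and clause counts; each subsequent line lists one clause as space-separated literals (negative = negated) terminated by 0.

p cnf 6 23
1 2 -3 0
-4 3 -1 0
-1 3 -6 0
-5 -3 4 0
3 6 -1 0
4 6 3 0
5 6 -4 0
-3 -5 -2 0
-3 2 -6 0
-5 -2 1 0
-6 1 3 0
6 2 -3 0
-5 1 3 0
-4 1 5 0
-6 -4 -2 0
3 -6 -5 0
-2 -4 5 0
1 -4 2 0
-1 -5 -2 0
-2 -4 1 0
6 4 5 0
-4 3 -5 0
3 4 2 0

Branch on x1: set x1 = False.
Branch on x2: set x2 = True.
The clause (¬x5) is unit, so x5 = False.
The clause (¬x4) is unit, so x4 = False.
The clause (x6) is unit, so x6 = True.
The clause (x3) is unit, so x3 = True.
All clauses are satisfied.

x1: False; x2: True; x3: True; x4: False; x5: False; x6: True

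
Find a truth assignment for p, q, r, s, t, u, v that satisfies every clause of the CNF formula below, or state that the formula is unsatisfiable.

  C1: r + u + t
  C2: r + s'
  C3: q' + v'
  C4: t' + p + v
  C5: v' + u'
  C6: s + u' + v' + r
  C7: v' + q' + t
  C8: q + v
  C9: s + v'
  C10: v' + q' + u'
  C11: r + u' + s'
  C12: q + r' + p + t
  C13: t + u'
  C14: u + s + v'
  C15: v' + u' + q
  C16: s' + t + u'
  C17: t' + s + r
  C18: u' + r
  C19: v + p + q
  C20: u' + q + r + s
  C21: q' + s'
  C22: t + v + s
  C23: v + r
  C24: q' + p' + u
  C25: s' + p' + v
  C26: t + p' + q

Try r = 1.
Try q = 0.
The clause (v) is unit, so v = 1.
The clause (u') is unit, so u = 0.
The clause (s) is unit, so s = 1.
Try p = 0.
The clause (t) is unit, so t = 1.
This assignment satisfies each clause.

p ↦ 0, q ↦ 0, r ↦ 1, s ↦ 1, t ↦ 1, u ↦ 0, v ↦ 1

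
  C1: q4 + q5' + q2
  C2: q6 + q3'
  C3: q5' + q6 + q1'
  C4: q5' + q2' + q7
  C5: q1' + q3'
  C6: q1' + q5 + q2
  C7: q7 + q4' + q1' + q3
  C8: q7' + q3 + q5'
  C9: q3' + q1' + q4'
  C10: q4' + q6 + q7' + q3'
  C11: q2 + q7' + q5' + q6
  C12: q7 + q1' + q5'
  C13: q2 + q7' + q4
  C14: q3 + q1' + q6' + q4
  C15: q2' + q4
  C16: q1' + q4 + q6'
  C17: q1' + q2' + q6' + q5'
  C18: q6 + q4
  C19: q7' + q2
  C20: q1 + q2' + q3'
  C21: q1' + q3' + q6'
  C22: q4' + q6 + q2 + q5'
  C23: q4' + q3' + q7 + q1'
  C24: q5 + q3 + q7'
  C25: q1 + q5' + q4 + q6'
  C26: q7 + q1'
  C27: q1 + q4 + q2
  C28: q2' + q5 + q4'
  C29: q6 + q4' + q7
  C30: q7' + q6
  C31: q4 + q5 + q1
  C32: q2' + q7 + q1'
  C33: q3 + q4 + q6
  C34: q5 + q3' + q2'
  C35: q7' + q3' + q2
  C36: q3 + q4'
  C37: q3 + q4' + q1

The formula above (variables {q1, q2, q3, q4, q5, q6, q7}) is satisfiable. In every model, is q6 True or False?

Suppose q6 = 0.
From the singleton clause (q3'), q3 = 0.
From the singleton clause (q4), q4 = 1.
Now (q4') is unsatisfied and unit — conflict.
So every satisfying assignment has q6 = True.

True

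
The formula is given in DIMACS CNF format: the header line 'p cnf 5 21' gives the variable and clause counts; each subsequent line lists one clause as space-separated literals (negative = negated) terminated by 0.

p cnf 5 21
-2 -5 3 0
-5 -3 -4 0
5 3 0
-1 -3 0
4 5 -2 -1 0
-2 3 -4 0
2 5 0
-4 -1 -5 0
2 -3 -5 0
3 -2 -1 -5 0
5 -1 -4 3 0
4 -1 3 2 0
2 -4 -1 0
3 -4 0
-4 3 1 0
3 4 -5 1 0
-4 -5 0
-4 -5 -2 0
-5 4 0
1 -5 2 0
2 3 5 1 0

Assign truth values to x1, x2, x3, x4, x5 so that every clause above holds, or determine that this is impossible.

Case x5 = False:
The clause (x3) is unit, so x3 = True.
The clause (¬x1) is unit, so x1 = False.
The clause (x2) is unit, so x2 = True.
Every clause is now satisfied; x4 is unconstrained.

x1: False; x2: True; x3: True; x4: False; x5: False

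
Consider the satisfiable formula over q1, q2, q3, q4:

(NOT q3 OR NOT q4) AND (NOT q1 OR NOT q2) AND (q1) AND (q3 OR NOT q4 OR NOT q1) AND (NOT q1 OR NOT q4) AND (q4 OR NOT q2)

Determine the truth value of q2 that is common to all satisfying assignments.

Suppose q2 = true.
From the singleton clause (NOT q1), q1 = false.
That conflicts with the unit clause (q1).
So every satisfying assignment has q2 = False.

False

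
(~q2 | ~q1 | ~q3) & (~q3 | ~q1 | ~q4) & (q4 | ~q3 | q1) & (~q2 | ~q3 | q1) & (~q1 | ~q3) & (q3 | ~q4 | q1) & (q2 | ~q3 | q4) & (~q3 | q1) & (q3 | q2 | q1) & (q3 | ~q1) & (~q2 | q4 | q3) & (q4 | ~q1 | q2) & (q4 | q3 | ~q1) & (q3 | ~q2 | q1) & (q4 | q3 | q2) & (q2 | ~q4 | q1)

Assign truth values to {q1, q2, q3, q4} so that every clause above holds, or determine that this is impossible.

Try q1 = 0.
The clause (~q3) is unit, so q3 = 0.
The clause (~q4) is unit, so q4 = 0.
The clause (q2) is unit, so q2 = 1.
That conflicts with the unit clause (~q2).
So q1 must be the other value — set q1 = 1.
The clause (~q3) is unit, so q3 = 0.
That conflicts with the unit clause (q3).
Neither q1 = 1 nor q1 = 0 works.

UNSATISFIABLE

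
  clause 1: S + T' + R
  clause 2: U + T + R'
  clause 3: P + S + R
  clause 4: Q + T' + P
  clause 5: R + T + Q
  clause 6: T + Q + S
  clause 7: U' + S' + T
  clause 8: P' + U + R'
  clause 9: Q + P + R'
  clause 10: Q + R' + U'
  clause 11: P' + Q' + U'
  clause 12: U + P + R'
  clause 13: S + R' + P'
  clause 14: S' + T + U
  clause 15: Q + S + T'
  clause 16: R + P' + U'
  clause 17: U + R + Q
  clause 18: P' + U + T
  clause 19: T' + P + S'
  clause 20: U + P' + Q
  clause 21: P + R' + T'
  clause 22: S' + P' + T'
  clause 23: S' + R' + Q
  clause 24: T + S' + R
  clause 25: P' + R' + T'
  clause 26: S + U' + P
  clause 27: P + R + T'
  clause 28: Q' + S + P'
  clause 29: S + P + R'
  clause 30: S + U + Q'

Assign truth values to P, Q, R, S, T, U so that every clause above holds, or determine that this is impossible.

Case S = 1:
Case U = 0:
Unit clause (T) forces T = 1.
Unit clause (P) forces P = 1.
That conflicts with the unit clause (P').
Backtrack on U: now try U = 1.
Unit clause (T) forces T = 1.
Unit clause (P) forces P = 1.
That conflicts with the unit clause (P').
Neither U = 1 nor U = 0 works.
Backtrack on S: now try S = 0.
Case T = 0:
Unit clause (Q) forces Q = 1.
Unit clause (P') forces P = 0.
Unit clause (R) forces R = 1.
That conflicts with the unit clause (R').
Backtrack on T: now try T = 1.
Unit clause (R) forces R = 1.
Unit clause (P') forces P = 0.
That conflicts with the unit clause (P).
Neither T = 1 nor T = 0 works.
Neither S = 1 nor S = 0 works.

UNSATISFIABLE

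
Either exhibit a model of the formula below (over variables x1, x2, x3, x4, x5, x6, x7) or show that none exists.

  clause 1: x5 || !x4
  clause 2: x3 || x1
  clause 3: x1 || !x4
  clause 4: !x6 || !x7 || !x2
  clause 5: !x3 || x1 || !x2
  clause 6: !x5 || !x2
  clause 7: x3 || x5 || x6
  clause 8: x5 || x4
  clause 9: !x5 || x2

UNSATISFIABLE

Try x5 = true.
From the singleton clause (!x2), x2 = false.
That conflicts with the unit clause (x2).
Backtrack on x5: now try x5 = false.
From the singleton clause (!x4), x4 = false.
That conflicts with the unit clause (x4).
Neither x5 = true nor x5 = false works.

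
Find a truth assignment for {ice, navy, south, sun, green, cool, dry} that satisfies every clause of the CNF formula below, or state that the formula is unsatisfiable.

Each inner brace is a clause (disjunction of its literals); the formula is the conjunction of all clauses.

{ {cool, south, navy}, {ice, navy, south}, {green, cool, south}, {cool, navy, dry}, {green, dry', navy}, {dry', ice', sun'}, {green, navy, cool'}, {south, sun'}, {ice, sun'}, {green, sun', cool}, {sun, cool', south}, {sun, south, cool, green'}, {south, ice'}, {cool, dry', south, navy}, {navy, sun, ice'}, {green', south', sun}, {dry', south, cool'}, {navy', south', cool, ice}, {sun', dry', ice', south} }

Case south = 1:
Case ice = 1:
Case dry = 0:
Case cool = 1:
Case green = 1:
(sun) alone gives sun = 1.
Every clause is now satisfied; navy is unconstrained.

ice ↦ 1; navy ↦ 0; south ↦ 1; sun ↦ 1; green ↦ 1; cool ↦ 1; dry ↦ 0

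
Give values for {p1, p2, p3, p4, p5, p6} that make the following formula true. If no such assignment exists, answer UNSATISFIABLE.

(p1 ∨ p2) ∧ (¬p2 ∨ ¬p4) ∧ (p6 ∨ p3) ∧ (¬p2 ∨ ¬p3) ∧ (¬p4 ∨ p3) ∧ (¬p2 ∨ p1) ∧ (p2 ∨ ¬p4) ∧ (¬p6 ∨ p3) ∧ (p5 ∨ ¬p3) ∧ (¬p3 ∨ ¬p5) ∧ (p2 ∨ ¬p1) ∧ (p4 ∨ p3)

UNSATISFIABLE

Branch on p1: set p1 = True.
From the singleton clause (p2), p2 = True.
From the singleton clause (¬p4), p4 = False.
From the singleton clause (¬p3), p3 = False.
Now (p3) is unsatisfied and unit — conflict.
So p1 must be the other value — set p1 = False.
From the singleton clause (p2), p2 = True.
Now (¬p2) is unsatisfied and unit — conflict.
Neither p1 = True nor p1 = False works.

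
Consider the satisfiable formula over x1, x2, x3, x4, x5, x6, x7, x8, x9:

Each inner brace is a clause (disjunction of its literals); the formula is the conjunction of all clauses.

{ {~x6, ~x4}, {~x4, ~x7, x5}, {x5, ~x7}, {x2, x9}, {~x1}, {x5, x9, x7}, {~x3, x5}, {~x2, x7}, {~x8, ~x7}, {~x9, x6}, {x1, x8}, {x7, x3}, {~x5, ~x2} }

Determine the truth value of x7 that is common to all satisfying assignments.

False

Suppose x7 = 1.
(x5) alone gives x5 = 1.
(~x1) alone gives x1 = 0.
(~x8) alone gives x8 = 0.
But (x8) is also a unit clause — contradiction.
So every satisfying assignment has x7 = False.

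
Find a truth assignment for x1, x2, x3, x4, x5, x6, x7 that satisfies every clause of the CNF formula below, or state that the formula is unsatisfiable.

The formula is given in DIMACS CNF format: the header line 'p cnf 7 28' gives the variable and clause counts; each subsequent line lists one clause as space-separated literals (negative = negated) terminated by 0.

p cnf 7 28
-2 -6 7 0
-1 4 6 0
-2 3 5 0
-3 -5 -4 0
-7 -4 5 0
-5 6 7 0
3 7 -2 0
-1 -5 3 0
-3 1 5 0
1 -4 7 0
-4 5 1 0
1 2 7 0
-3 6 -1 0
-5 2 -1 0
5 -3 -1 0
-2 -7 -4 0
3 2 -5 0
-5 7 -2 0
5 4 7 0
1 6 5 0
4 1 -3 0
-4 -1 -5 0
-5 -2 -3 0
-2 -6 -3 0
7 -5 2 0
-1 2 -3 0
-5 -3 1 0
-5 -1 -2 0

x1: True; x2: False; x3: False; x4: True; x5: False; x6: False; x7: False

Suppose x2 = False.
Suppose x1 = True.
Unit clause (¬x5) forces x5 = False.
Unit clause (¬x3) forces x3 = False.
Suppose x4 = True.
Unit clause (¬x7) forces x7 = False.
All clauses hold; x6 can take either value.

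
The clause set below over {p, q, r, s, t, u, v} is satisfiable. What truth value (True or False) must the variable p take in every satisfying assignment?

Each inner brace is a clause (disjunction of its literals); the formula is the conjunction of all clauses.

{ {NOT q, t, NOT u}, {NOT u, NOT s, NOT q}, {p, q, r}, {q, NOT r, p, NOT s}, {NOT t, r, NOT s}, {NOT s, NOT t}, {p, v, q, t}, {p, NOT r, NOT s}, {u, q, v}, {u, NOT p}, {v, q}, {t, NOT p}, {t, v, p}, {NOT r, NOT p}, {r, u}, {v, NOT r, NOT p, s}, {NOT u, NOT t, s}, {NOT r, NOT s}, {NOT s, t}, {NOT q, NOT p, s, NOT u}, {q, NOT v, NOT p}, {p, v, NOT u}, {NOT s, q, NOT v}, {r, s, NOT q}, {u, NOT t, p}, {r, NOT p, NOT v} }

False

Suppose p = true.
From the singleton clause (u), u = true.
From the singleton clause (t), t = true.
From the singleton clause (NOT s), s = false.
But (s) is also a unit clause — contradiction.
So every satisfying assignment has p = False.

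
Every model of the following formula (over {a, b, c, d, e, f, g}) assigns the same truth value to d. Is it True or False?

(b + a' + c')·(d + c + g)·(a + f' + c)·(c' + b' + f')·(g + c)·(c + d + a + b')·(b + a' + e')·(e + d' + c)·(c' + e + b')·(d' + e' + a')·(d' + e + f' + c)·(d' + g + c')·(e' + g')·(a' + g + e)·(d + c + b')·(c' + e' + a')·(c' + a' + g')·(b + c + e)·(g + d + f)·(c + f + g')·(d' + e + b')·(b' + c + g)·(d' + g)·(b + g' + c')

False

Suppose d = 1.
The clause (g) is unit, so g = 1.
The clause (e') is unit, so e = 0.
The clause (c) is unit, so c = 1.
The clause (b') is unit, so b = 0.
That conflicts with the unit clause (b).
So every satisfying assignment has d = False.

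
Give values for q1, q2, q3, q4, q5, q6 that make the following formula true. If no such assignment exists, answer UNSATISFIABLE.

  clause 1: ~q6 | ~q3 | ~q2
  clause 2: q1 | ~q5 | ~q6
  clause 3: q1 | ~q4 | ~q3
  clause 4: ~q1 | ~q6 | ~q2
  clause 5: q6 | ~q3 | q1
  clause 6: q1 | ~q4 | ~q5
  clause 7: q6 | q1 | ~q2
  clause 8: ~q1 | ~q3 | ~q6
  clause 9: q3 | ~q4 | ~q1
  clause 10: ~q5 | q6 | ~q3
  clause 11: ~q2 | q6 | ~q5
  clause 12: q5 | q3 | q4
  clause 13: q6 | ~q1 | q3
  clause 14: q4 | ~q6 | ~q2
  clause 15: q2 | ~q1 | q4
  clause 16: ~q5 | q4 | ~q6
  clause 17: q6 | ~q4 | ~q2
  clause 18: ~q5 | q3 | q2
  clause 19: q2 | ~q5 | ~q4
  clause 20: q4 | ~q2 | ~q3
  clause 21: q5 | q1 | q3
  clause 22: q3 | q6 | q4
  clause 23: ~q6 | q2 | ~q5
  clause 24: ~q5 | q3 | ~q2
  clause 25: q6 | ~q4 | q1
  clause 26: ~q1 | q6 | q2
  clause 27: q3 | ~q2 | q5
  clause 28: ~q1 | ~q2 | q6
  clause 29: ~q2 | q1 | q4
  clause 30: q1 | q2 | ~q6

Try q6 = 0.
Try q3 = 0.
Unit clause (~q1) forces q1 = 0.
Unit clause (~q2) forces q2 = 0.
Unit clause (~q5) forces q5 = 0.
That conflicts with the unit clause (q5).
Undo q3 and try q3 = 1.
Unit clause (q1) forces q1 = 1.
Unit clause (~q5) forces q5 = 0.
Unit clause (q2) forces q2 = 1.
That conflicts with the unit clause (~q2).
Neither q3 = 1 nor q3 = 0 works.
Undo q6 and try q6 = 1.
Try q3 = 0.
Try q1 = 1.
Unit clause (~q2) forces q2 = 0.
Unit clause (~q4) forces q4 = 0.
That conflicts with the unit clause (q4).
Undo q1 and try q1 = 0.
Unit clause (~q5) forces q5 = 0.
That conflicts with the unit clause (q5).
Neither q1 = 1 nor q1 = 0 works.
Undo q3 and try q3 = 1.
Unit clause (~q2) forces q2 = 0.
Unit clause (~q1) forces q1 = 0.
That conflicts with the unit clause (q1).
Neither q3 = 1 nor q3 = 0 works.
Neither q6 = 1 nor q6 = 0 works.

UNSATISFIABLE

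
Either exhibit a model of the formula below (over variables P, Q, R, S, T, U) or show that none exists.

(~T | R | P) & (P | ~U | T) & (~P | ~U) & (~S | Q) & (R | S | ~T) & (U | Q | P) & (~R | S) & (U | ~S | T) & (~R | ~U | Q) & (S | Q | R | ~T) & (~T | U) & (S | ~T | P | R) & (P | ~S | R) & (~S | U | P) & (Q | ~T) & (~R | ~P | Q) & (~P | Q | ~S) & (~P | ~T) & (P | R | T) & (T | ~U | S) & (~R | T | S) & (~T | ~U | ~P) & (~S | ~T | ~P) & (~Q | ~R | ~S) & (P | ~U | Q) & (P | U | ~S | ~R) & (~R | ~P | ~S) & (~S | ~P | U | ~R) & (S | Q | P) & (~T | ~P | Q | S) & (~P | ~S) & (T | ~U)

P=1, Q=0, R=0, S=0, T=0, U=0

Suppose P = 1.
Unit clause (~U) forces U = 0.
Unit clause (~T) forces T = 0.
Unit clause (~S) forces S = 0.
Unit clause (~R) forces R = 0.
All clauses hold; Q can take either value.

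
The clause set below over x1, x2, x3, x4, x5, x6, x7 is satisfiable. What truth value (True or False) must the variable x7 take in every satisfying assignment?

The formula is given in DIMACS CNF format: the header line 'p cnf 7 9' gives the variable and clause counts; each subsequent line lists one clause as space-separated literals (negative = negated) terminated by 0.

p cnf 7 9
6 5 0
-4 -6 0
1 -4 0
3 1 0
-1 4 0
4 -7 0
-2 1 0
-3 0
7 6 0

Suppose x7 = False.
The clause (¬x3) is unit, so x3 = False.
The clause (x1) is unit, so x1 = True.
The clause (x4) is unit, so x4 = True.
The clause (¬x6) is unit, so x6 = False.
That conflicts with the unit clause (x6).
So every satisfying assignment has x7 = True.

True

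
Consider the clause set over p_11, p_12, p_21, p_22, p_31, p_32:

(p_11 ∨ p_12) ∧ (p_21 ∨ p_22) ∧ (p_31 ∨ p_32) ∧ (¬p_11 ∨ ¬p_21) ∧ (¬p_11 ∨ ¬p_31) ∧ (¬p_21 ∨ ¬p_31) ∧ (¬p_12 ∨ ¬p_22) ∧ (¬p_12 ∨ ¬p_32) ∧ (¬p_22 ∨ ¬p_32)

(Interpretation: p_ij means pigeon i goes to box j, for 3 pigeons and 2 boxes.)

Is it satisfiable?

Branch on p_11: set p_11 = True.
The clause (¬p_21) is unit, so p_21 = False.
The clause (p_22) is unit, so p_22 = True.
The clause (¬p_31) is unit, so p_31 = False.
The clause (p_32) is unit, so p_32 = True.
That conflicts with the unit clause (¬p_32).
So p_11 must be the other value — set p_11 = False.
The clause (p_12) is unit, so p_12 = True.
The clause (¬p_22) is unit, so p_22 = False.
The clause (p_21) is unit, so p_21 = True.
The clause (¬p_31) is unit, so p_31 = False.
The clause (p_32) is unit, so p_32 = True.
That conflicts with the unit clause (¬p_32).
Both values of p_11 lead to a conflict.
No assignment satisfies every clause.

Unsatisfiable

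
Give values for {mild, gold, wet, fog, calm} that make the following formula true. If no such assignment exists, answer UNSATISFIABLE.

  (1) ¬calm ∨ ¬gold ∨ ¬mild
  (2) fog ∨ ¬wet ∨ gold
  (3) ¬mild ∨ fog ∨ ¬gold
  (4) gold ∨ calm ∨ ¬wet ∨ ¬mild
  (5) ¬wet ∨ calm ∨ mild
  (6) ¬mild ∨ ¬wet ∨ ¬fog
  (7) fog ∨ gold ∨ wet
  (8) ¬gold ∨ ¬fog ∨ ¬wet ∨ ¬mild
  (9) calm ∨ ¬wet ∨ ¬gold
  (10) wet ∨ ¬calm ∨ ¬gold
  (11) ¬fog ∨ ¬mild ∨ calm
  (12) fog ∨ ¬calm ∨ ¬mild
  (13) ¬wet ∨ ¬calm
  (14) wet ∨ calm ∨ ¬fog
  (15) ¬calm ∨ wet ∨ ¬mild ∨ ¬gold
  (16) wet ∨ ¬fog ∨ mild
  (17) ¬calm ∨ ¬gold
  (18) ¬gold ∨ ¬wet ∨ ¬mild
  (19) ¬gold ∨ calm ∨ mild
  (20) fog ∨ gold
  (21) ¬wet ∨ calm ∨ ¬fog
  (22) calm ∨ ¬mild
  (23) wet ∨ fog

mild=True, gold=False, wet=False, fog=True, calm=True

Try wet = False.
Unit clause (fog) forces fog = True.
Unit clause (calm) forces calm = True.
Unit clause (¬gold) forces gold = False.
Unit clause (mild) forces mild = True.
This assignment satisfies each clause.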